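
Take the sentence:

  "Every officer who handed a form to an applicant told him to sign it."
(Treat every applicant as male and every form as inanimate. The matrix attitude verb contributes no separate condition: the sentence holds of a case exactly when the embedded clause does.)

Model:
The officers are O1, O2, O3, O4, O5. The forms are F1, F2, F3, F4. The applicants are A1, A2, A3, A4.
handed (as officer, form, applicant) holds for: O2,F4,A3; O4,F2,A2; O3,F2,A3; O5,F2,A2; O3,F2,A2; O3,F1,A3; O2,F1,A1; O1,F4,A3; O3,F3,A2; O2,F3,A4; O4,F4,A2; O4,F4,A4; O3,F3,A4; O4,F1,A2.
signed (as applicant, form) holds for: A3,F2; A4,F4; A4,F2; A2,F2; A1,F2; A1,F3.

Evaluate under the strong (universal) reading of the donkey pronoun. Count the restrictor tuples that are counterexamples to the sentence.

9

"him" takes "an applicant" as antecedent and "it" takes "a form"; both are donkey pronouns co-varying with the restrictor.
Strong reading: for every (o,f,a) with handed(o,f,a), signed(a,f).
Restrictor triples: (O1,F4,A3)→signed(A3,F4) ✗  (O2,F1,A1)→signed(A1,F1) ✗  (O2,F3,A4)→signed(A4,F3) ✗  (O2,F4,A3)→signed(A3,F4) ✗  (O3,F1,A3)→signed(A3,F1) ✗  (O3,F2,A2)→signed(A2,F2) ✓  (O3,F2,A3)→signed(A3,F2) ✓  (O3,F3,A2)→signed(A2,F3) ✗  (O3,F3,A4)→signed(A4,F3) ✗  (O4,F1,A2)→signed(A2,F1) ✗  (O4,F2,A2)→signed(A2,F2) ✓  (O4,F4,A2)→signed(A2,F4) ✗  (O4,F4,A4)→signed(A4,F4) ✓  (O5,F2,A2)→signed(A2,F2) ✓
Counterexamples (restrictor triples failing the scope): 9.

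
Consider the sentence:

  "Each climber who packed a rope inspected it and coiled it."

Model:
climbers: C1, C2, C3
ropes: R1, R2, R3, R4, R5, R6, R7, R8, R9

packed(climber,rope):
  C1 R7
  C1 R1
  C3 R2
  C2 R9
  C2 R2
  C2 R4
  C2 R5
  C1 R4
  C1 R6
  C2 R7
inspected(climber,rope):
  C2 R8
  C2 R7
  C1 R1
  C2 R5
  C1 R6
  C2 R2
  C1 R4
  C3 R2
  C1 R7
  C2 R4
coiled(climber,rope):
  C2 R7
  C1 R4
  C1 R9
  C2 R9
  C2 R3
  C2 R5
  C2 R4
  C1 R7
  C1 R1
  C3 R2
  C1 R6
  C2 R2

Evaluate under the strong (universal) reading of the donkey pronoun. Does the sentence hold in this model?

False

"it" takes "a rope" as antecedent — a donkey pronoun bound across the clause boundary.
Strong reading: for every (c,r) with packed(c,r), inspected(c,r) ∧ coiled(c,r).
Restrictor pairs: (C1,R1) ✓  (C1,R4) ✓  (C1,R6) ✓  (C1,R7) ✓  (C2,R2) ✓  (C2,R4) ✓  (C2,R5) ✓  (C2,R7) ✓  (C2,R9) ✗  (C3,R2) ✓
Counterexample: (C2,R9) is in packed but fails the scope.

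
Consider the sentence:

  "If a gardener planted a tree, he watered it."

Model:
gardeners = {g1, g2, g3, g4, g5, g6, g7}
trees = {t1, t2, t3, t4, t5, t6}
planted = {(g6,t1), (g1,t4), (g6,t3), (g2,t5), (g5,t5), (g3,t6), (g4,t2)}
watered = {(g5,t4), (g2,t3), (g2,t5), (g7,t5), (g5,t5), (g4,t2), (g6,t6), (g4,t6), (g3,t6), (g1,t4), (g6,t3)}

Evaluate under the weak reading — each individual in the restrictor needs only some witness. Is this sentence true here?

"it" takes "a tree" as antecedent — a donkey pronoun bound across the clause boundary.
Weak reading: every gardener g with some planted-tree has at least one planted-tree t such that watered(g,t).
Per gardener: g1:✓  g2:✓  g3:✓  g4:✓  g5:✓  g6:✓
Every gardener in the restrictor has a witness.

True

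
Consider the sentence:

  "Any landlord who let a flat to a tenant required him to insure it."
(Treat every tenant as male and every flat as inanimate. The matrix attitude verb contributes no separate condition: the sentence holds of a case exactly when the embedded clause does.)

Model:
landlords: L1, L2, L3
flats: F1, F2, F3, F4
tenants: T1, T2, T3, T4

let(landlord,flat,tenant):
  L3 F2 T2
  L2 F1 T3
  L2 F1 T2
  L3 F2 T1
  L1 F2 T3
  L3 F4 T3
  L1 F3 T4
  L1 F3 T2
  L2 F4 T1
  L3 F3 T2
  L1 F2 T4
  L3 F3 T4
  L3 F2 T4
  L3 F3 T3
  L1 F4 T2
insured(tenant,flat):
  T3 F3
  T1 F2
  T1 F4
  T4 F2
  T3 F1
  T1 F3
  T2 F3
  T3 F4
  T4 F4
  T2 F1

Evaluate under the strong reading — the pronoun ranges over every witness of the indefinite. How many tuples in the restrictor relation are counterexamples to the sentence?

5

"him" takes "a tenant" as antecedent and "it" takes "a flat"; both are donkey pronouns co-varying with the restrictor.
Strong reading: for every (l,f,t) with let(l,f,t), insured(t,f).
Restrictor triples: (L1,F2,T3)→insured(T3,F2) ✗  (L1,F2,T4)→insured(T4,F2) ✓  (L1,F3,T2)→insured(T2,F3) ✓  (L1,F3,T4)→insured(T4,F3) ✗  (L1,F4,T2)→insured(T2,F4) ✗  (L2,F1,T2)→insured(T2,F1) ✓  (L2,F1,T3)→insured(T3,F1) ✓  (L2,F4,T1)→insured(T1,F4) ✓  (L3,F2,T1)→insured(T1,F2) ✓  (L3,F2,T2)→insured(T2,F2) ✗  (L3,F2,T4)→insured(T4,F2) ✓  (L3,F3,T2)→insured(T2,F3) ✓  (L3,F3,T3)→insured(T3,F3) ✓  (L3,F3,T4)→insured(T4,F3) ✗  (L3,F4,T3)→insured(T3,F4) ✓
Counterexamples (restrictor triples failing the scope): 5.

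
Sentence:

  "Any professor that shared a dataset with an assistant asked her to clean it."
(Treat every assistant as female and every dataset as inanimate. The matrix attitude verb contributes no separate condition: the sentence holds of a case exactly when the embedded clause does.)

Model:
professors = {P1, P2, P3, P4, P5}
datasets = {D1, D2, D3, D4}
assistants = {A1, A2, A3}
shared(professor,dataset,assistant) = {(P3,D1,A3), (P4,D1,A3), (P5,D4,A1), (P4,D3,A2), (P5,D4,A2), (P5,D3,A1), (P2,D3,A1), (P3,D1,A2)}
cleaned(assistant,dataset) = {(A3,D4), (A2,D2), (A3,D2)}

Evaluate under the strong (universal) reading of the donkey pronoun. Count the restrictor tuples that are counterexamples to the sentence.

8

"her" takes "an assistant" as antecedent and "it" takes "a dataset"; both are donkey pronouns co-varying with the restrictor.
Strong reading: for every (p,d,a) with shared(p,d,a), cleaned(a,d).
Restrictor triples: (P2,D3,A1)→cleaned(A1,D3) ✗  (P3,D1,A2)→cleaned(A2,D1) ✗  (P3,D1,A3)→cleaned(A3,D1) ✗  (P4,D1,A3)→cleaned(A3,D1) ✗  (P4,D3,A2)→cleaned(A2,D3) ✗  (P5,D3,A1)→cleaned(A1,D3) ✗  (P5,D4,A1)→cleaned(A1,D4) ✗  (P5,D4,A2)→cleaned(A2,D4) ✗
Counterexamples (restrictor triples failing the scope): 8.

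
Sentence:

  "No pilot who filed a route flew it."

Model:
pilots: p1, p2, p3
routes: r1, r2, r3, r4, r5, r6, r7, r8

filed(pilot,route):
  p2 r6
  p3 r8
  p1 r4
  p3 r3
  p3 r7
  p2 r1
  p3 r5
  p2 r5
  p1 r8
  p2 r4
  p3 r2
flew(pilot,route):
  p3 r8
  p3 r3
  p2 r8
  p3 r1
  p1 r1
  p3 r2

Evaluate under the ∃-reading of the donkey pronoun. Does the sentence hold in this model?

False

"it" takes "a route" as antecedent — a donkey pronoun bound across the clause boundary.
Truth condition: for no (p,r) with filed(p,r) does flew(p,r) hold.
Restrictor pairs — does the scope hold? (p1,r4):fails  (p1,r8):fails  (p2,r1):fails  (p2,r4):fails  (p2,r5):fails  (p2,r6):fails  (p3,r2):holds  (p3,r3):holds  (p3,r5):fails  (p3,r7):fails  (p3,r8):holds
Scope holds for 3 pair(s), so the sentence is false.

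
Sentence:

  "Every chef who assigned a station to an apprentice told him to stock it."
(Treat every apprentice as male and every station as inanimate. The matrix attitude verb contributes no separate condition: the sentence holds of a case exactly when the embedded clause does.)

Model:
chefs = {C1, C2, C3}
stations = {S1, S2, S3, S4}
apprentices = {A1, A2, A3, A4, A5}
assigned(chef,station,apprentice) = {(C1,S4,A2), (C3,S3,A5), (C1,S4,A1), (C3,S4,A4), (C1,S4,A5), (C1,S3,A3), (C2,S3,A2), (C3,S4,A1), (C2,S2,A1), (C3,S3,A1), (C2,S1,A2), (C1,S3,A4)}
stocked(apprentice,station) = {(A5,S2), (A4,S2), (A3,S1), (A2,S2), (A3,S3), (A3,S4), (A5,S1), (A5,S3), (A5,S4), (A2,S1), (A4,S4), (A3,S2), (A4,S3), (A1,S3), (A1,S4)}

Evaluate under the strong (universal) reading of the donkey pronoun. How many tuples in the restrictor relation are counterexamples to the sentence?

3

"him" takes "an apprentice" as antecedent and "it" takes "a station"; both are donkey pronouns co-varying with the restrictor.
Strong reading: for every (c,s,a) with assigned(c,s,a), stocked(a,s).
Restrictor triples: (C1,S3,A3)→stocked(A3,S3) ✓  (C1,S3,A4)→stocked(A4,S3) ✓  (C1,S4,A1)→stocked(A1,S4) ✓  (C1,S4,A2)→stocked(A2,S4) ✗  (C1,S4,A5)→stocked(A5,S4) ✓  (C2,S1,A2)→stocked(A2,S1) ✓  (C2,S2,A1)→stocked(A1,S2) ✗  (C2,S3,A2)→stocked(A2,S3) ✗  (C3,S3,A1)→stocked(A1,S3) ✓  (C3,S3,A5)→stocked(A5,S3) ✓  (C3,S4,A1)→stocked(A1,S4) ✓  (C3,S4,A4)→stocked(A4,S4) ✓
Counterexamples (restrictor triples failing the scope): 3.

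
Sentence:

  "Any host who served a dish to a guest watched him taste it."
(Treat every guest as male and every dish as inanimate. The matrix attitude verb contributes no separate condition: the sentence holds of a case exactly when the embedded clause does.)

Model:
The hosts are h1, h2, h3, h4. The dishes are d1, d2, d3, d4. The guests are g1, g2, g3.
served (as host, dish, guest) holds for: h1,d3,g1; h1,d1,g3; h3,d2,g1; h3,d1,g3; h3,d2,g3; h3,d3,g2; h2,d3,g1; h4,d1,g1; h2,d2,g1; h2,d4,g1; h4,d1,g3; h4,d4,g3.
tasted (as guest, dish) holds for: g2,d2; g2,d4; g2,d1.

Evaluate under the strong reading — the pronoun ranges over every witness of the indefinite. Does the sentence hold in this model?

False

"him" takes "a guest" as antecedent and "it" takes "a dish"; both are donkey pronouns co-varying with the restrictor.
Strong reading: for every (h,d,g) with served(h,d,g), tasted(g,d).
Restrictor triples: (h1,d1,g3)→tasted(g3,d1) ✗  (h1,d3,g1)→tasted(g1,d3) ✗  (h2,d2,g1)→tasted(g1,d2) ✗  (h2,d3,g1)→tasted(g1,d3) ✗  (h2,d4,g1)→tasted(g1,d4) ✗  (h3,d1,g3)→tasted(g3,d1) ✗  (h3,d2,g1)→tasted(g1,d2) ✗  (h3,d2,g3)→tasted(g3,d2) ✗  (h3,d3,g2)→tasted(g2,d3) ✗  (h4,d1,g1)→tasted(g1,d1) ✗  (h4,d1,g3)→tasted(g3,d1) ✗  (h4,d4,g3)→tasted(g3,d4) ✗
Counterexample: (h1,d1,g3) — tasted(g3,d1) does not hold.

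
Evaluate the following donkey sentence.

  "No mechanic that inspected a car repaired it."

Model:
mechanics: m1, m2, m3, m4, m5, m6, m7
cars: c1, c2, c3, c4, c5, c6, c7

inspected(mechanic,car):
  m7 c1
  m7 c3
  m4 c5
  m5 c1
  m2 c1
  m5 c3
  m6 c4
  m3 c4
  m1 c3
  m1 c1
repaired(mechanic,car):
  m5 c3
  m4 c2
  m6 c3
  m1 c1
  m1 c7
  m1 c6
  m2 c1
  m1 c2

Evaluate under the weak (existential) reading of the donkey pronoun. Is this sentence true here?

False

"it" takes "a car" as antecedent — a donkey pronoun bound across the clause boundary.
Truth condition: for no (m,c) with inspected(m,c) does repaired(m,c) hold.
Restrictor pairs — does the scope hold? (m1,c1):holds  (m1,c3):fails  (m2,c1):holds  (m3,c4):fails  (m4,c5):fails  (m5,c1):fails  (m5,c3):holds  (m6,c4):fails  (m7,c1):fails  (m7,c3):fails
Scope holds for 3 pair(s), so the sentence is false.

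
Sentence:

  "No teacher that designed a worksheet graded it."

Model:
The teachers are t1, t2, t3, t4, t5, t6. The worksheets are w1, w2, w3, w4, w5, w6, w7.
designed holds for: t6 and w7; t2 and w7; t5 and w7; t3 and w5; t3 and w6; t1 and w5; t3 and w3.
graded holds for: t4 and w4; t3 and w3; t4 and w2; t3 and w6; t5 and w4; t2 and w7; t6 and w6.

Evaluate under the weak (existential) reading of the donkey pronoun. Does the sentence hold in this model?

"it" takes "a worksheet" as antecedent — a donkey pronoun bound across the clause boundary.
Truth condition: for no (t,w) with designed(t,w) does graded(t,w) hold.
Restrictor pairs — does the scope hold? (t1,w5):fails  (t2,w7):holds  (t3,w3):holds  (t3,w5):fails  (t3,w6):holds  (t5,w7):fails  (t6,w7):fails
Scope holds for 3 pair(s), so the sentence is false.

False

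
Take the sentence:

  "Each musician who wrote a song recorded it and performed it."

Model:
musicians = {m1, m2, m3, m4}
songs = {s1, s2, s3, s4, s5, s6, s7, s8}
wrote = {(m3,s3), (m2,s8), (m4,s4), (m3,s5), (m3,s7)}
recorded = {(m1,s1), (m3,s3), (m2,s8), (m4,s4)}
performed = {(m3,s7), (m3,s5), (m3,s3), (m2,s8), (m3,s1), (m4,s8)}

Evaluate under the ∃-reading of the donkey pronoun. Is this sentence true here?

"it" takes "a song" as antecedent — a donkey pronoun bound across the clause boundary.
Weak reading: every musician m with some wrote-song has at least one wrote-song s such that recorded(m,s) ∧ performed(m,s).
Per musician: m2:✓  m3:✓  m4:✗
m4 has no witness among its wrote-songs.

False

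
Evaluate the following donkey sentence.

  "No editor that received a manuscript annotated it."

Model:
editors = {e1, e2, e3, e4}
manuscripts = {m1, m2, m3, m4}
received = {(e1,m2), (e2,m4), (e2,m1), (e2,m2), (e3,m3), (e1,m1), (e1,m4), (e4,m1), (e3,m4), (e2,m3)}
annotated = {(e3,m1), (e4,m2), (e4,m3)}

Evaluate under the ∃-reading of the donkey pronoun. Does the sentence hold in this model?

True

"it" takes "a manuscript" as antecedent — a donkey pronoun bound across the clause boundary.
Truth condition: for no (e,m) with received(e,m) does annotated(e,m) hold.
Restrictor pairs — does the scope hold? (e1,m1):fails  (e1,m2):fails  (e1,m4):fails  (e2,m1):fails  (e2,m2):fails  (e2,m3):fails  (e2,m4):fails  (e3,m3):fails  (e3,m4):fails  (e4,m1):fails
Scope holds for no restrictor pair, so the sentence is true.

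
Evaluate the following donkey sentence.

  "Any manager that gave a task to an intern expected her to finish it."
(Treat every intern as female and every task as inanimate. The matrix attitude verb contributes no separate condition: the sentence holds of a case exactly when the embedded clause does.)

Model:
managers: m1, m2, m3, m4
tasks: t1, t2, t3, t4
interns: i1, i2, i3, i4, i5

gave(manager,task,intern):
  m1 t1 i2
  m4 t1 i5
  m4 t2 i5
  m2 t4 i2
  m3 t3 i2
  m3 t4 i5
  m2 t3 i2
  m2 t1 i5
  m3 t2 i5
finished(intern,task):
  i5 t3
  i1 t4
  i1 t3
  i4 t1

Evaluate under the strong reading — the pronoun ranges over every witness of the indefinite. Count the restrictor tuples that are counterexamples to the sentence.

"her" takes "an intern" as antecedent and "it" takes "a task"; both are donkey pronouns co-varying with the restrictor.
Strong reading: for every (m,t,i) with gave(m,t,i), finished(i,t).
Restrictor triples: (m1,t1,i2)→finished(i2,t1) ✗  (m2,t1,i5)→finished(i5,t1) ✗  (m2,t3,i2)→finished(i2,t3) ✗  (m2,t4,i2)→finished(i2,t4) ✗  (m3,t2,i5)→finished(i5,t2) ✗  (m3,t3,i2)→finished(i2,t3) ✗  (m3,t4,i5)→finished(i5,t4) ✗  (m4,t1,i5)→finished(i5,t1) ✗  (m4,t2,i5)→finished(i5,t2) ✗
Counterexamples (restrictor triples failing the scope): 9.

9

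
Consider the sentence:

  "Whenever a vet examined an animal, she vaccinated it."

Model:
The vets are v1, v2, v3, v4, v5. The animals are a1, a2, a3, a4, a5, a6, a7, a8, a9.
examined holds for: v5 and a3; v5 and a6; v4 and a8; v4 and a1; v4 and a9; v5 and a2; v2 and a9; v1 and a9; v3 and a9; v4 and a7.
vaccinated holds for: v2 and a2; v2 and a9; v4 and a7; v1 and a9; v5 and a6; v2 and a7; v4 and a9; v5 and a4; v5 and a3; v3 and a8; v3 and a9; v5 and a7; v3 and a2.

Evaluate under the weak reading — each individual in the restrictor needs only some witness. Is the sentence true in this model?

True

"it" takes "an animal" as antecedent — a donkey pronoun bound across the clause boundary.
Weak reading: every vet v with some examined-animal has at least one examined-animal a such that vaccinated(v,a).
Per vet: v1:✓  v2:✓  v3:✓  v4:✓  v5:✓
Every vet in the restrictor has a witness.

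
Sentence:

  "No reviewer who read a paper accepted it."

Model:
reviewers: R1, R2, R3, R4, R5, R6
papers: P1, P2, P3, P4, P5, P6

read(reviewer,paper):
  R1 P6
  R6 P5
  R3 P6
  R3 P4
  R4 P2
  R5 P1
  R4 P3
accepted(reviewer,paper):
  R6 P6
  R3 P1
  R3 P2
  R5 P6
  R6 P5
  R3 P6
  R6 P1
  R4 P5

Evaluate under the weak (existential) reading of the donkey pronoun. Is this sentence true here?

"it" takes "a paper" as antecedent — a donkey pronoun bound across the clause boundary.
Truth condition: for no (r,p) with read(r,p) does accepted(r,p) hold.
Restrictor pairs — does the scope hold? (R1,P6):fails  (R3,P4):fails  (R3,P6):holds  (R4,P2):fails  (R4,P3):fails  (R5,P1):fails  (R6,P5):holds
Scope holds for 2 pair(s), so the sentence is false.

False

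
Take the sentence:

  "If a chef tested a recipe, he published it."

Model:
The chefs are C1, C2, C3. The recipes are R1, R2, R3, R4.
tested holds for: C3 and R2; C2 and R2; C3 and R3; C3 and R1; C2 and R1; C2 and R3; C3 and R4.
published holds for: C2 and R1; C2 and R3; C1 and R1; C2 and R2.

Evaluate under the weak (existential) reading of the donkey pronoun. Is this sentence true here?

"it" takes "a recipe" as antecedent — a donkey pronoun bound across the clause boundary.
Weak reading: every chef c with some tested-recipe has at least one tested-recipe r such that published(c,r).
Per chef: C2:✓  C3:✗
C3 has no witness among its tested-recipes.

False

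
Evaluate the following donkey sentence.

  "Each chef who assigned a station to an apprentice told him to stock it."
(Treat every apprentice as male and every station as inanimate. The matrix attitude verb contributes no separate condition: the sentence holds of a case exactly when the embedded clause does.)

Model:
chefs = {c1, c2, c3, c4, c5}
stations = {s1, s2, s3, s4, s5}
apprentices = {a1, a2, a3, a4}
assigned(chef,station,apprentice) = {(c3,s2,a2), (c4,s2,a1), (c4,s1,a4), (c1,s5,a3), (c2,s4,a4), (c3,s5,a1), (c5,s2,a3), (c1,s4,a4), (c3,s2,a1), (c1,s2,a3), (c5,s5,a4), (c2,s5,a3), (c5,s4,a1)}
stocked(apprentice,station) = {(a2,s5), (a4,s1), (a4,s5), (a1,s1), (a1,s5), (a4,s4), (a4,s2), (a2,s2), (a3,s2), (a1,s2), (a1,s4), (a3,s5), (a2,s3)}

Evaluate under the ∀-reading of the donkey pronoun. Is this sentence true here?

True

"him" takes "an apprentice" as antecedent and "it" takes "a station"; both are donkey pronouns co-varying with the restrictor.
Strong reading: for every (c,s,a) with assigned(c,s,a), stocked(a,s).
Restrictor triples: (c1,s2,a3)→stocked(a3,s2) ✓  (c1,s4,a4)→stocked(a4,s4) ✓  (c1,s5,a3)→stocked(a3,s5) ✓  (c2,s4,a4)→stocked(a4,s4) ✓  (c2,s5,a3)→stocked(a3,s5) ✓  (c3,s2,a1)→stocked(a1,s2) ✓  (c3,s2,a2)→stocked(a2,s2) ✓  (c3,s5,a1)→stocked(a1,s5) ✓  (c4,s1,a4)→stocked(a4,s1) ✓  (c4,s2,a1)→stocked(a1,s2) ✓  (c5,s2,a3)→stocked(a3,s2) ✓  (c5,s4,a1)→stocked(a1,s4) ✓  (c5,s5,a4)→stocked(a4,s5) ✓
Every restrictor triple satisfies the scope.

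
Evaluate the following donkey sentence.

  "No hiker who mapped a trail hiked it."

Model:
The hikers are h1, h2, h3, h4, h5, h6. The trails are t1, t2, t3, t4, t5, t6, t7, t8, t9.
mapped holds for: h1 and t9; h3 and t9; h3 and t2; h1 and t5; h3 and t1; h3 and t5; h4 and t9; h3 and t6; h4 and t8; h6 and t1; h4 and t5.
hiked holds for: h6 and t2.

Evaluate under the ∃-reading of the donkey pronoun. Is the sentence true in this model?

True

"it" takes "a trail" as antecedent — a donkey pronoun bound across the clause boundary.
Truth condition: for no (h,t) with mapped(h,t) does hiked(h,t) hold.
Restrictor pairs — does the scope hold? (h1,t5):fails  (h1,t9):fails  (h3,t1):fails  (h3,t2):fails  (h3,t5):fails  (h3,t6):fails  (h3,t9):fails  (h4,t5):fails  (h4,t8):fails  (h4,t9):fails  (h6,t1):fails
Scope holds for no restrictor pair, so the sentence is true.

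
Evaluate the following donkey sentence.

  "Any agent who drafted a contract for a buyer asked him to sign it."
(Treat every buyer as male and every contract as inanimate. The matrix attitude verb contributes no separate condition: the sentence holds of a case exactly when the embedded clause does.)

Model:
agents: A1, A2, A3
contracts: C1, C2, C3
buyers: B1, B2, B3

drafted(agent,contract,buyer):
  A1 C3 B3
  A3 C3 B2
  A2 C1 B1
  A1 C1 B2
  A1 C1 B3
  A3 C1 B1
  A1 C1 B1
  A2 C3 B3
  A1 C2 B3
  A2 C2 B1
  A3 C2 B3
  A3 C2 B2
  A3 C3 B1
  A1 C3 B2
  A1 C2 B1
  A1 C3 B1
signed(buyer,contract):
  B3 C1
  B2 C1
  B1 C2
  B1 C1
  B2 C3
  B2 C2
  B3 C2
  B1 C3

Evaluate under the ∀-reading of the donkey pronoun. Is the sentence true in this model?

False

"him" takes "a buyer" as antecedent and "it" takes "a contract"; both are donkey pronouns co-varying with the restrictor.
Strong reading: for every (a,c,b) with drafted(a,c,b), signed(b,c).
Restrictor triples: (A1,C1,B1)→signed(B1,C1) ✓  (A1,C1,B2)→signed(B2,C1) ✓  (A1,C1,B3)→signed(B3,C1) ✓  (A1,C2,B1)→signed(B1,C2) ✓  (A1,C2,B3)→signed(B3,C2) ✓  (A1,C3,B1)→signed(B1,C3) ✓  (A1,C3,B2)→signed(B2,C3) ✓  (A1,C3,B3)→signed(B3,C3) ✗  (A2,C1,B1)→signed(B1,C1) ✓  (A2,C2,B1)→signed(B1,C2) ✓  (A2,C3,B3)→signed(B3,C3) ✗  (A3,C1,B1)→signed(B1,C1) ✓  (A3,C2,B2)→signed(B2,C2) ✓  (A3,C2,B3)→signed(B3,C2) ✓  (A3,C3,B1)→signed(B1,C3) ✓  (A3,C3,B2)→signed(B2,C3) ✓
Counterexample: (A1,C3,B3) — signed(B3,C3) does not hold.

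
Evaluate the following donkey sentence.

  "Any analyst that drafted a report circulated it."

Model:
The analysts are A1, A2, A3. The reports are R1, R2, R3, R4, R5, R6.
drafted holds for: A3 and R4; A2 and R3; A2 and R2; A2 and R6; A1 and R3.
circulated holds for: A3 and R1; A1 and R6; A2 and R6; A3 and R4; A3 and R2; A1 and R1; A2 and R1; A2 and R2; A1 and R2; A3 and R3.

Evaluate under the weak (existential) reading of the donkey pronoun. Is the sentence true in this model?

"it" takes "a report" as antecedent — a donkey pronoun bound across the clause boundary.
Weak reading: every analyst a with some drafted-report has at least one drafted-report r such that circulated(a,r).
Per analyst: A1:✗  A2:✓  A3:✓
A1 has no witness among its drafted-reports.

False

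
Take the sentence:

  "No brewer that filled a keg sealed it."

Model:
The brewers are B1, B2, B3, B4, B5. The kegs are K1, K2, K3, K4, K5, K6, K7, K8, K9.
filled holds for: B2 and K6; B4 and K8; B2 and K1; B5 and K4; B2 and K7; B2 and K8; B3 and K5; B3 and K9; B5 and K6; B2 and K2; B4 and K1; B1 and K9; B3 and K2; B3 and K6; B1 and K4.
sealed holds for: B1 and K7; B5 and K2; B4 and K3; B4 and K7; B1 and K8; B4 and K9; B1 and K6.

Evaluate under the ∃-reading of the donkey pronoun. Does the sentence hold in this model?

"it" takes "a keg" as antecedent — a donkey pronoun bound across the clause boundary.
Truth condition: for no (b,k) with filled(b,k) does sealed(b,k) hold.
Restrictor pairs — does the scope hold? (B1,K4):fails  (B1,K9):fails  (B2,K1):fails  (B2,K2):fails  (B2,K6):fails  (B2,K7):fails  (B2,K8):fails  (B3,K2):fails  (B3,K5):fails  (B3,K6):fails  (B3,K9):fails  (B4,K1):fails  (B4,K8):fails  (B5,K4):fails  (B5,K6):fails
Scope holds for no restrictor pair, so the sentence is true.

True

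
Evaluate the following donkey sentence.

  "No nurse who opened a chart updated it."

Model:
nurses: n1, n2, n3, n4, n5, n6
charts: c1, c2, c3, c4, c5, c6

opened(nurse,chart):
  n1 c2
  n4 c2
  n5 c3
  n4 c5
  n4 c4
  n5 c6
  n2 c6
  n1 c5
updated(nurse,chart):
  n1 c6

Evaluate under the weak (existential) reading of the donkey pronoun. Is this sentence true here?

True

"it" takes "a chart" as antecedent — a donkey pronoun bound across the clause boundary.
Truth condition: for no (n,c) with opened(n,c) does updated(n,c) hold.
Restrictor pairs — does the scope hold? (n1,c2):fails  (n1,c5):fails  (n2,c6):fails  (n4,c2):fails  (n4,c4):fails  (n4,c5):fails  (n5,c3):fails  (n5,c6):fails
Scope holds for no restrictor pair, so the sentence is true.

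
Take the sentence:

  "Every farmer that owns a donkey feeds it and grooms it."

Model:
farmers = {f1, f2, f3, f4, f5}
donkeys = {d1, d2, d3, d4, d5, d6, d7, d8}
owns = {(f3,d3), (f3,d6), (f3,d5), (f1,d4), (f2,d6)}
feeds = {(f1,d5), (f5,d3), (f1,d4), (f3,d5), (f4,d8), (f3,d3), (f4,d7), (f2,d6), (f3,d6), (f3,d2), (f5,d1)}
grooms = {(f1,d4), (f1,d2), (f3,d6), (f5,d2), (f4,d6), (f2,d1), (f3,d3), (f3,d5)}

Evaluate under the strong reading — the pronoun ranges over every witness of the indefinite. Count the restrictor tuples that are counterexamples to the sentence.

1

"it" takes "a donkey" as antecedent — a donkey pronoun bound across the clause boundary.
Strong reading: for every (f,d) with owns(f,d), feeds(f,d) ∧ grooms(f,d).
Restrictor pairs: (f1,d4) ✓  (f2,d6) ✗  (f3,d3) ✓  (f3,d5) ✓  (f3,d6) ✓
Counterexamples (restrictor pairs failing the scope): 1.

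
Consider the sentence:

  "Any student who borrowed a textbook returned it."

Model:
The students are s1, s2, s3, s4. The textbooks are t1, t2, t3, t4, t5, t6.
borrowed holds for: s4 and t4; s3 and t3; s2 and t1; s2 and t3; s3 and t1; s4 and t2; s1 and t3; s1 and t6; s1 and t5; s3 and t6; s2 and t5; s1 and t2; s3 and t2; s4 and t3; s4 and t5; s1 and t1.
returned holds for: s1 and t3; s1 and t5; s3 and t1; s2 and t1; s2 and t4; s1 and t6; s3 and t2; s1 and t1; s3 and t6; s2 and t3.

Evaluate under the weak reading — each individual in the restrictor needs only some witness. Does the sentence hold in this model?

False

"it" takes "a textbook" as antecedent — a donkey pronoun bound across the clause boundary.
Weak reading: every student s with some borrowed-textbook has at least one borrowed-textbook t such that returned(s,t).
Per student: s1:✓  s2:✓  s3:✓  s4:✗
s4 has no witness among its borrowed-textbooks.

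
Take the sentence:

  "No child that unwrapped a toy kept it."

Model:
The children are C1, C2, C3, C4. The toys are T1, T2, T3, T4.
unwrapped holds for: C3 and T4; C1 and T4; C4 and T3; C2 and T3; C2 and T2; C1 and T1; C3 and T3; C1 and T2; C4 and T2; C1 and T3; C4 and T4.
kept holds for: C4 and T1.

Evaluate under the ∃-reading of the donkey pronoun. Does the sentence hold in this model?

True

"it" takes "a toy" as antecedent — a donkey pronoun bound across the clause boundary.
Truth condition: for no (c,t) with unwrapped(c,t) does kept(c,t) hold.
Restrictor pairs — does the scope hold? (C1,T1):fails  (C1,T2):fails  (C1,T3):fails  (C1,T4):fails  (C2,T2):fails  (C2,T3):fails  (C3,T3):fails  (C3,T4):fails  (C4,T2):fails  (C4,T3):fails  (C4,T4):fails
Scope holds for no restrictor pair, so the sentence is true.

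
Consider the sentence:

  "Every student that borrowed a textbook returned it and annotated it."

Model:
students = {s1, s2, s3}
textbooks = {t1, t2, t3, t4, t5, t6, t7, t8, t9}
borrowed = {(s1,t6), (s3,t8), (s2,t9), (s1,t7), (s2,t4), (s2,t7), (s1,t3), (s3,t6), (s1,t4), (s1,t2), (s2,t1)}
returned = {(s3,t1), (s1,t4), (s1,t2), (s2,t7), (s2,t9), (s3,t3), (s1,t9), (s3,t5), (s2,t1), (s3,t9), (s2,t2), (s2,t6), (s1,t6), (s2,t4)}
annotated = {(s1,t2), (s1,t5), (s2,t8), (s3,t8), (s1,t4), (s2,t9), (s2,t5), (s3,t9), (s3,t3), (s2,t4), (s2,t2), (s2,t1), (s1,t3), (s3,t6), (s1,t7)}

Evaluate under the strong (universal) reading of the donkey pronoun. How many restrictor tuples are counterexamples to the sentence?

"it" takes "a textbook" as antecedent — a donkey pronoun bound across the clause boundary.
Strong reading: for every (s,t) with borrowed(s,t), returned(s,t) ∧ annotated(s,t).
Restrictor pairs: (s1,t2) ✓  (s1,t3) ✗  (s1,t4) ✓  (s1,t6) ✗  (s1,t7) ✗  (s2,t1) ✓  (s2,t4) ✓  (s2,t7) ✗  (s2,t9) ✓  (s3,t6) ✗  (s3,t8) ✗
Counterexamples (restrictor pairs failing the scope): 6.

6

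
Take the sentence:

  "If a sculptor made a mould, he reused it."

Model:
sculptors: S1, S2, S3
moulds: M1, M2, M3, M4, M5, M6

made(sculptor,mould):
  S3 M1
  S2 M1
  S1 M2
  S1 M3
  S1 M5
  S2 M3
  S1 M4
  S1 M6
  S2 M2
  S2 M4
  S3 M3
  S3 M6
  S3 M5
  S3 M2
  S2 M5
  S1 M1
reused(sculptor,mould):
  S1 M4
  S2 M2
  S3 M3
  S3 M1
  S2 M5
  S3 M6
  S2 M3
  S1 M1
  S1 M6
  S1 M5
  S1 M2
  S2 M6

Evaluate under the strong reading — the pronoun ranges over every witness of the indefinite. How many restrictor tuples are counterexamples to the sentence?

5

"it" takes "a mould" as antecedent — a donkey pronoun bound across the clause boundary.
Strong reading: for every (s,m) with made(s,m), reused(s,m).
Restrictor pairs: (S1,M1) ✓  (S1,M2) ✓  (S1,M3) ✗  (S1,M4) ✓  (S1,M5) ✓  (S1,M6) ✓  (S2,M1) ✗  (S2,M2) ✓  (S2,M3) ✓  (S2,M4) ✗  (S2,M5) ✓  (S3,M1) ✓  (S3,M2) ✗  (S3,M3) ✓  (S3,M5) ✗  (S3,M6) ✓
Counterexamples (restrictor pairs failing the scope): 5.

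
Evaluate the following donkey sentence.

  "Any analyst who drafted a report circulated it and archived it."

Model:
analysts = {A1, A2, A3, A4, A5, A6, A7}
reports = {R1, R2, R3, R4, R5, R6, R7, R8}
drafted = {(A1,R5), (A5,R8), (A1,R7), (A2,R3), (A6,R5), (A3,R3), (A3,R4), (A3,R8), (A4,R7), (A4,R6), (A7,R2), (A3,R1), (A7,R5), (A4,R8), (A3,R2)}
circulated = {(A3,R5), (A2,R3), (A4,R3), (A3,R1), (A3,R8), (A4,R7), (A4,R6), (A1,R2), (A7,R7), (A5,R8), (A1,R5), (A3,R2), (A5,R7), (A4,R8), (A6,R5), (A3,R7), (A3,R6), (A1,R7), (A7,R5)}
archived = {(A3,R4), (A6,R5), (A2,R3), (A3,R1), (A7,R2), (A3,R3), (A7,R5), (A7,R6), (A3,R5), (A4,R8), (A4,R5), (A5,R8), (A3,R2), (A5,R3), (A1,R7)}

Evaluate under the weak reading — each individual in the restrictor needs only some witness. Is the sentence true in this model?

True

"it" takes "a report" as antecedent — a donkey pronoun bound across the clause boundary.
Weak reading: every analyst a with some drafted-report has at least one drafted-report r such that circulated(a,r) ∧ archived(a,r).
Per analyst: A1:✓  A2:✓  A3:✓  A4:✓  A5:✓  A6:✓  A7:✓
Every analyst in the restrictor has a witness.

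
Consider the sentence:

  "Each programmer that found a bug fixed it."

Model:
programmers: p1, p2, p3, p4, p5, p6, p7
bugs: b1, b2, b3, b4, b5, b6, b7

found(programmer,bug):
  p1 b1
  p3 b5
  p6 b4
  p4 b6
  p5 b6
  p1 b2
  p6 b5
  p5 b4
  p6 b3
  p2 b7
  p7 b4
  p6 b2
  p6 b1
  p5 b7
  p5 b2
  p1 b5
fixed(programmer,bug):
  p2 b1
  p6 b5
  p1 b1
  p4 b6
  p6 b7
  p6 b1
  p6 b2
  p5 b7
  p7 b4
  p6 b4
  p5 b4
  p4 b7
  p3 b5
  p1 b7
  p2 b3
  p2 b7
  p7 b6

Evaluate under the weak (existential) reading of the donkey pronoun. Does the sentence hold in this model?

True

"it" takes "a bug" as antecedent — a donkey pronoun bound across the clause boundary.
Weak reading: every programmer p with some found-bug has at least one found-bug b such that fixed(p,b).
Per programmer: p1:✓  p2:✓  p3:✓  p4:✓  p5:✓  p6:✓  p7:✓
Every programmer in the restrictor has a witness.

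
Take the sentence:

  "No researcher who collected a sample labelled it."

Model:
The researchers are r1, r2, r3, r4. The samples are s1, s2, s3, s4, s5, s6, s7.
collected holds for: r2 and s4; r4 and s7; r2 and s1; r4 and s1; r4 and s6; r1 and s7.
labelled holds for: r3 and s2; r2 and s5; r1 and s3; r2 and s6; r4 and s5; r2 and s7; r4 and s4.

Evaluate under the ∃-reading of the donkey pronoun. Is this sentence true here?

"it" takes "a sample" as antecedent — a donkey pronoun bound across the clause boundary.
Truth condition: for no (r,s) with collected(r,s) does labelled(r,s) hold.
Restrictor pairs — does the scope hold? (r1,s7):fails  (r2,s1):fails  (r2,s4):fails  (r4,s1):fails  (r4,s6):fails  (r4,s7):fails
Scope holds for no restrictor pair, so the sentence is true.

True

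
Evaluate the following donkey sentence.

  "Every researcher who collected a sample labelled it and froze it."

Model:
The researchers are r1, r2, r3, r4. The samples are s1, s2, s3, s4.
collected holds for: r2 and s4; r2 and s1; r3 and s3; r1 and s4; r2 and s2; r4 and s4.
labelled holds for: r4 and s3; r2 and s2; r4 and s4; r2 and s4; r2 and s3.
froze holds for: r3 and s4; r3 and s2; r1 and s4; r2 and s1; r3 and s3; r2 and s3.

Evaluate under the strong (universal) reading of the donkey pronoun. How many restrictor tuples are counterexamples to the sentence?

6

"it" takes "a sample" as antecedent — a donkey pronoun bound across the clause boundary.
Strong reading: for every (r,s) with collected(r,s), labelled(r,s) ∧ froze(r,s).
Restrictor pairs: (r1,s4) ✗  (r2,s1) ✗  (r2,s2) ✗  (r2,s4) ✗  (r3,s3) ✗  (r4,s4) ✗
Counterexamples (restrictor pairs failing the scope): 6.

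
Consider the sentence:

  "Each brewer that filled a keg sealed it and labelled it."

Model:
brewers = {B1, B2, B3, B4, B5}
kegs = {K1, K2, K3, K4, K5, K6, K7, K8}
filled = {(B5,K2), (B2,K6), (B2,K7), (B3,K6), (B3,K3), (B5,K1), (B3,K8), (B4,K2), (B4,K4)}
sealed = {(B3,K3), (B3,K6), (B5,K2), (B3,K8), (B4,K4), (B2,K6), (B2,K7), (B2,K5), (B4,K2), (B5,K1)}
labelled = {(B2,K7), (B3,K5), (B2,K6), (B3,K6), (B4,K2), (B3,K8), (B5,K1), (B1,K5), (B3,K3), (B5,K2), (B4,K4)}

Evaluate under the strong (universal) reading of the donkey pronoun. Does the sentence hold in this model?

"it" takes "a keg" as antecedent — a donkey pronoun bound across the clause boundary.
Strong reading: for every (b,k) with filled(b,k), sealed(b,k) ∧ labelled(b,k).
Restrictor pairs: (B2,K6) ✓  (B2,K7) ✓  (B3,K3) ✓  (B3,K6) ✓  (B3,K8) ✓  (B4,K2) ✓  (B4,K4) ✓  (B5,K1) ✓  (B5,K2) ✓
Every restrictor pair satisfies the scope.

True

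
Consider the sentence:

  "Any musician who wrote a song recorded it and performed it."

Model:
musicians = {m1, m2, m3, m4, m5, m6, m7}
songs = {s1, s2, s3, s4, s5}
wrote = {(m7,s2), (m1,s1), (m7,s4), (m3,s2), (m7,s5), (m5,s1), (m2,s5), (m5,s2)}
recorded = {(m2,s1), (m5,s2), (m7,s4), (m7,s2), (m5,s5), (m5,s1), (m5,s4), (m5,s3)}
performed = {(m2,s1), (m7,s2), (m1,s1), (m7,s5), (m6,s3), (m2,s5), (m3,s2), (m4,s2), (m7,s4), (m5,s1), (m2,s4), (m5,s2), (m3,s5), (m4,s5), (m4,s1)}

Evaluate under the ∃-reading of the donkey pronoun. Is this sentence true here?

False

"it" takes "a song" as antecedent — a donkey pronoun bound across the clause boundary.
Weak reading: every musician m with some wrote-song has at least one wrote-song s such that recorded(m,s) ∧ performed(m,s).
Per musician: m1:✗  m2:✗  m3:✗  m5:✓  m7:✓
m1 has no witness among its wrote-songs.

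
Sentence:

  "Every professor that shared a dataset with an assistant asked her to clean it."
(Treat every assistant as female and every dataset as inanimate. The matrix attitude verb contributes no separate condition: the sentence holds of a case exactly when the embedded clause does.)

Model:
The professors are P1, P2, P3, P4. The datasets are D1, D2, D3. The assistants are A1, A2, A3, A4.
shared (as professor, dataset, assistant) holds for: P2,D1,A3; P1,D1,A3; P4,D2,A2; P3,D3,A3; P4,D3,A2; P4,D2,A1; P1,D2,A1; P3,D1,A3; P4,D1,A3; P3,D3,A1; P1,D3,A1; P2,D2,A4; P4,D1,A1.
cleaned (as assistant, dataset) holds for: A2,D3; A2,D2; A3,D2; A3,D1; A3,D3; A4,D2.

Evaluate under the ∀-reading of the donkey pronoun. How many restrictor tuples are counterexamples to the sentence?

"her" takes "an assistant" as antecedent and "it" takes "a dataset"; both are donkey pronouns co-varying with the restrictor.
Strong reading: for every (p,d,a) with shared(p,d,a), cleaned(a,d).
Restrictor triples: (P1,D1,A3)→cleaned(A3,D1) ✓  (P1,D2,A1)→cleaned(A1,D2) ✗  (P1,D3,A1)→cleaned(A1,D3) ✗  (P2,D1,A3)→cleaned(A3,D1) ✓  (P2,D2,A4)→cleaned(A4,D2) ✓  (P3,D1,A3)→cleaned(A3,D1) ✓  (P3,D3,A1)→cleaned(A1,D3) ✗  (P3,D3,A3)→cleaned(A3,D3) ✓  (P4,D1,A1)→cleaned(A1,D1) ✗  (P4,D1,A3)→cleaned(A3,D1) ✓  (P4,D2,A1)→cleaned(A1,D2) ✗  (P4,D2,A2)→cleaned(A2,D2) ✓  (P4,D3,A2)→cleaned(A2,D3) ✓
Counterexamples (restrictor triples failing the scope): 5.

5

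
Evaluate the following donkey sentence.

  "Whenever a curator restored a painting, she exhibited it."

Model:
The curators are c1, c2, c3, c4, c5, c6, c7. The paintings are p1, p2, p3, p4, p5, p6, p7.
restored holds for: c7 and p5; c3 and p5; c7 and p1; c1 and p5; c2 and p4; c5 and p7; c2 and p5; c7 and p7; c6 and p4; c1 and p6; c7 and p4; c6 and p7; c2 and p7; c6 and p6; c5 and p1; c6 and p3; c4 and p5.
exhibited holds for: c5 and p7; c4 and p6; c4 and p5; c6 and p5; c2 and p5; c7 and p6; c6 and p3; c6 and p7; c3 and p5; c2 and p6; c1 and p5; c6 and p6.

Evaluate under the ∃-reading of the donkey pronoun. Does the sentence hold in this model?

"it" takes "a painting" as antecedent — a donkey pronoun bound across the clause boundary.
Weak reading: every curator c with some restored-painting has at least one restored-painting p such that exhibited(c,p).
Per curator: c1:✓  c2:✓  c3:✓  c4:✓  c5:✓  c6:✓  c7:✗
c7 has no witness among its restored-paintings.

False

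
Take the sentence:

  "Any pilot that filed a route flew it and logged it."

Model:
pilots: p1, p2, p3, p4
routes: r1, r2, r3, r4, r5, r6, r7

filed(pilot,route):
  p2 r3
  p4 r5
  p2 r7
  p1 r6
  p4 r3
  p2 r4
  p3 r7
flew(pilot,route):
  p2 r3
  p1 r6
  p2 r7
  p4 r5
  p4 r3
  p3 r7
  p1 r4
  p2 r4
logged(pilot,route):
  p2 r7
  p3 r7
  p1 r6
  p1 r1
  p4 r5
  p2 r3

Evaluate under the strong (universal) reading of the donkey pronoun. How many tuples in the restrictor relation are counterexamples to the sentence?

2

"it" takes "a route" as antecedent — a donkey pronoun bound across the clause boundary.
Strong reading: for every (p,r) with filed(p,r), flew(p,r) ∧ logged(p,r).
Restrictor pairs: (p1,r6) ✓  (p2,r3) ✓  (p2,r4) ✗  (p2,r7) ✓  (p3,r7) ✓  (p4,r3) ✗  (p4,r5) ✓
Counterexamples (restrictor pairs failing the scope): 2.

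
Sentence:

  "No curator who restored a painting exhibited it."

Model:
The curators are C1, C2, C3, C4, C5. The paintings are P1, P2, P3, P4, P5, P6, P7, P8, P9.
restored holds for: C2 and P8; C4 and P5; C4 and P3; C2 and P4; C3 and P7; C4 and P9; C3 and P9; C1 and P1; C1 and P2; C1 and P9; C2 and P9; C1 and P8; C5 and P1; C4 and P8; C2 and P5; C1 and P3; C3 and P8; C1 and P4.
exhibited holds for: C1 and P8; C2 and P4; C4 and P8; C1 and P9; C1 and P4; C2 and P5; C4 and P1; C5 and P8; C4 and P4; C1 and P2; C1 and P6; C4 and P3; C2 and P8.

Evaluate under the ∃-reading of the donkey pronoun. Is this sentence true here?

"it" takes "a painting" as antecedent — a donkey pronoun bound across the clause boundary.
Truth condition: for no (c,p) with restored(c,p) does exhibited(c,p) hold.
Restrictor pairs — does the scope hold? (C1,P1):fails  (C1,P2):holds  (C1,P3):fails  (C1,P4):holds  (C1,P8):holds  (C1,P9):holds  (C2,P4):holds  (C2,P5):holds  (C2,P8):holds  (C2,P9):fails  (C3,P7):fails  (C3,P8):fails  (C3,P9):fails  (C4,P3):holds  (C4,P5):fails  (C4,P8):holds  (C4,P9):fails  (C5,P1):fails
Scope holds for 9 pair(s), so the sentence is false.

False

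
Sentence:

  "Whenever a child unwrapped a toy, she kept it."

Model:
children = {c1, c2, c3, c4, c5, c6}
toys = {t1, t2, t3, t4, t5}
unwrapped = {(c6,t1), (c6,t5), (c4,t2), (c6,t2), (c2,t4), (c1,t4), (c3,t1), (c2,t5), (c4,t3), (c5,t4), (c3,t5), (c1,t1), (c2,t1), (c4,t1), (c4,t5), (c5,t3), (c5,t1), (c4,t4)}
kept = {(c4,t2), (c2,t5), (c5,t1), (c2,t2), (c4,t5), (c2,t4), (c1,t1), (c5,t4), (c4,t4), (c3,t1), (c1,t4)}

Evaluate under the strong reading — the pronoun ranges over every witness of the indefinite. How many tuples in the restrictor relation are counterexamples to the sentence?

"it" takes "a toy" as antecedent — a donkey pronoun bound across the clause boundary.
Strong reading: for every (c,t) with unwrapped(c,t), kept(c,t).
Restrictor pairs: (c1,t1) ✓  (c1,t4) ✓  (c2,t1) ✗  (c2,t4) ✓  (c2,t5) ✓  (c3,t1) ✓  (c3,t5) ✗  (c4,t1) ✗  (c4,t2) ✓  (c4,t3) ✗  (c4,t4) ✓  (c4,t5) ✓  (c5,t1) ✓  (c5,t3) ✗  (c5,t4) ✓  (c6,t1) ✗  (c6,t2) ✗  (c6,t5) ✗
Counterexamples (restrictor pairs failing the scope): 8.

8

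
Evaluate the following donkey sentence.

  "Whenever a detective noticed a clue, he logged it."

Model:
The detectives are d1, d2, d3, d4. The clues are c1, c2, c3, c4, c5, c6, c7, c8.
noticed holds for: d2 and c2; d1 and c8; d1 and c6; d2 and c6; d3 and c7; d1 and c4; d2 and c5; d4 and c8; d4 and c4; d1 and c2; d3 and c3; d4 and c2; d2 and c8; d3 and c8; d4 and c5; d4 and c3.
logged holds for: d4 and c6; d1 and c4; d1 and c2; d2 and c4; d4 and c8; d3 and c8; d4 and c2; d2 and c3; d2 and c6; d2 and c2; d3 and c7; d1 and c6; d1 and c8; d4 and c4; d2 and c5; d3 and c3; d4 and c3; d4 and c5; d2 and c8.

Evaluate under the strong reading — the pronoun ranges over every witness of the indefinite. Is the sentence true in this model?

True

"it" takes "a clue" as antecedent — a donkey pronoun bound across the clause boundary.
Strong reading: for every (d,c) with noticed(d,c), logged(d,c).
Restrictor pairs: (d1,c2) ✓  (d1,c4) ✓  (d1,c6) ✓  (d1,c8) ✓  (d2,c2) ✓  (d2,c5) ✓  (d2,c6) ✓  (d2,c8) ✓  (d3,c3) ✓  (d3,c7) ✓  (d3,c8) ✓  (d4,c2) ✓  (d4,c3) ✓  (d4,c4) ✓  (d4,c5) ✓  (d4,c8) ✓
Every restrictor pair satisfies the scope.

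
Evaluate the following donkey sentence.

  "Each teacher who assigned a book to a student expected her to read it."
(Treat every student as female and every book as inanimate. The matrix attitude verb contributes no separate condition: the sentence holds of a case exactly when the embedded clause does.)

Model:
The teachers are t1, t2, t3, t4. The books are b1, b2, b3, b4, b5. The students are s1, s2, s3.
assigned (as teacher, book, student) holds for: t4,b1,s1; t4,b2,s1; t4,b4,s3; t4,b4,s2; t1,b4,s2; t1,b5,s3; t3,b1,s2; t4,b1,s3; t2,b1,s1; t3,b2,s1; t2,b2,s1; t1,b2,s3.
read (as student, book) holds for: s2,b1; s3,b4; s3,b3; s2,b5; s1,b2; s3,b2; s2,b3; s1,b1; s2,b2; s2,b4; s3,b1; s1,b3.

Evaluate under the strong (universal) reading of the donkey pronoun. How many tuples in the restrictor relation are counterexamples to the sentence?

"her" takes "a student" as antecedent and "it" takes "a book"; both are donkey pronouns co-varying with the restrictor.
Strong reading: for every (t,b,s) with assigned(t,b,s), read(s,b).
Restrictor triples: (t1,b2,s3)→read(s3,b2) ✓  (t1,b4,s2)→read(s2,b4) ✓  (t1,b5,s3)→read(s3,b5) ✗  (t2,b1,s1)→read(s1,b1) ✓  (t2,b2,s1)→read(s1,b2) ✓  (t3,b1,s2)→read(s2,b1) ✓  (t3,b2,s1)→read(s1,b2) ✓  (t4,b1,s1)→read(s1,b1) ✓  (t4,b1,s3)→read(s3,b1) ✓  (t4,b2,s1)→read(s1,b2) ✓  (t4,b4,s2)→read(s2,b4) ✓  (t4,b4,s3)→read(s3,b4) ✓
Counterexamples (restrictor triples failing the scope): 1.

1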